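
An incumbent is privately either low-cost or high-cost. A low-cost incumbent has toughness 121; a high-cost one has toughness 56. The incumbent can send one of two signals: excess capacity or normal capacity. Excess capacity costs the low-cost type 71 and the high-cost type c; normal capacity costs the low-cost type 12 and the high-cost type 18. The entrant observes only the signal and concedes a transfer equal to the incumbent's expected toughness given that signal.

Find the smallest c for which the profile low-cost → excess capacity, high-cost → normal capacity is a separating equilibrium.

Under separation: excess capacity → low-cost (pays 121); normal capacity → high-cost (pays 56).
Low-cost: 121 − 71 = 50 ≥ 56 − 12 = 44. Holds regardless of c. ✓
High-cost: 56 − 18 ≥ 121 − c, so c ≥ 121 − 38 = 83.

83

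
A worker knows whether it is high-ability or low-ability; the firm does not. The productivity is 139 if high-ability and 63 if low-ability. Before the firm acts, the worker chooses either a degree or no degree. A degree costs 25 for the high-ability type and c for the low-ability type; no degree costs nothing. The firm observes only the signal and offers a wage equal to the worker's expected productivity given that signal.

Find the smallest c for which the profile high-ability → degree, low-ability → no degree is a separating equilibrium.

76

Under separation: degree → high-ability (pays 139); no degree → low-ability (pays 63).
High-ability: 139 − 25 = 114 ≥ 63 − 0 = 63. Holds regardless of c. ✓
Low-ability: 63 − 0 ≥ 139 − c, so c ≥ 139 − 63 = 76.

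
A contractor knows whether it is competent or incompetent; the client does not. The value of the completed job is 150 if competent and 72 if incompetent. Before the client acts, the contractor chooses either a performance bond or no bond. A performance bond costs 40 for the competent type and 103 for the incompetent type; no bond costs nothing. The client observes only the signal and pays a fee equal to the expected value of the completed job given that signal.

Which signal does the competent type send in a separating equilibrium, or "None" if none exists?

Try competent → bond, incompetent → no bond:
  If types separate, bond earns payment 150 and no bond earns 72.
  Competent: bond gives 150 − 40 = 110; no bond gives 72 − 0 = 72. No deviation. ✓
  Incompetent: no bond gives 72 − 0 = 72; bond gives 150 − 103 = 47. No deviation. ✓
Both hold — the competent type sends bond.

bond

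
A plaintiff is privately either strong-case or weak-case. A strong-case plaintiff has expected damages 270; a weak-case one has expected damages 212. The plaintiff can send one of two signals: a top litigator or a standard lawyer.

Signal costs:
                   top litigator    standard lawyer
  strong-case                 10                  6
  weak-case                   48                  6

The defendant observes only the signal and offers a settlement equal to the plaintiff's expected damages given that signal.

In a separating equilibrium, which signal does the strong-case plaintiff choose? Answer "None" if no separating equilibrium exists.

Try strong-case → top litigator, weak-case → standard lawyer:
  Under separation the defendant infers type exactly: top litigator → strong-case (pays 270), standard lawyer → weak-case (pays 212).
  Strong-case: top litigator gives 270 − 10 = 260; standard lawyer gives 212 − 6 = 206. No deviation. ✓
  Weak-case: standard lawyer gives 212 − 6 = 206; top litigator gives 270 − 48 = 222. Would deviate. ✗
Try strong-case → standard lawyer, weak-case → top litigator:
  Under separation the defendant infers type exactly: standard lawyer → strong-case (pays 270), top litigator → weak-case (pays 212).
  Strong-case: standard lawyer gives 270 − 6 = 264; top litigator gives 212 − 10 = 202. No deviation. ✓
  Weak-case: top litigator gives 212 − 48 = 164; standard lawyer gives 270 − 6 = 264. Would deviate. ✗
Neither assignment is incentive-compatible.

None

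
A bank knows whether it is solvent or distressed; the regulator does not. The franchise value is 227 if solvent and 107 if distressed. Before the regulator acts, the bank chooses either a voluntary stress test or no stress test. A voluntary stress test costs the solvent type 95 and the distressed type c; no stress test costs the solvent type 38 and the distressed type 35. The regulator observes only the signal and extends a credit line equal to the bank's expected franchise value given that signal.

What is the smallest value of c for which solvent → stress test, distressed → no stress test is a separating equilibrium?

155

Under separation: stress test → solvent (pays 227); no stress test → distressed (pays 107).
Solvent: 227 − 95 = 132 ≥ 107 − 38 = 69. Holds regardless of c. ✓
Distressed: 107 − 35 ≥ 227 − c, so c ≥ 227 − 72 = 155.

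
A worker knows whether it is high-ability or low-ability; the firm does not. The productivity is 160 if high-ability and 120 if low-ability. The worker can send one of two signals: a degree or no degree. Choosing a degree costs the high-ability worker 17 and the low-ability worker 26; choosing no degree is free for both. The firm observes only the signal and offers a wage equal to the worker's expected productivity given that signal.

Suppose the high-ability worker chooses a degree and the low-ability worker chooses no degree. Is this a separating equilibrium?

Under separation the firm infers type exactly: degree → high-ability (pays 160), no degree → low-ability (pays 120).
High-ability: degree gives 160 − 17 = 143; no degree gives 120 − 0 = 120. No deviation. ✓
Low-ability: no degree gives 120 − 0 = 120; degree gives 160 − 26 = 134. Would deviate. ✗

No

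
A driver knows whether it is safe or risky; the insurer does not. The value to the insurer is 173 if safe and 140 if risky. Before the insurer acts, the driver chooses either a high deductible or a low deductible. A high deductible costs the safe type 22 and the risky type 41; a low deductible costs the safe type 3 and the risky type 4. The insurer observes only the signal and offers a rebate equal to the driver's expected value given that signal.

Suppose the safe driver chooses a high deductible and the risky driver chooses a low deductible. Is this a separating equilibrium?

Yes

If types separate, high deductible earns payment 173 and low deductible earns 140.
Safe: high deductible gives 173 − 22 = 151; low deductible gives 140 − 3 = 137. No deviation. ✓
Risky: low deductible gives 140 − 4 = 136; high deductible gives 173 − 41 = 132. No deviation. ✓
Neither type gains from mimicking the other.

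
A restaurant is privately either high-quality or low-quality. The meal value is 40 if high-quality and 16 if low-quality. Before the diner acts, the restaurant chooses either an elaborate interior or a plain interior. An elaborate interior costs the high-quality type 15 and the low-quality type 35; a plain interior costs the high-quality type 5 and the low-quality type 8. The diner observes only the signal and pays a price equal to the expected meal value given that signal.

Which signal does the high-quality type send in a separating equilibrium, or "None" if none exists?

elaborate interior

Try high-quality → elaborate interior, low-quality → plain interior:
  Under separation the diner infers type exactly: elaborate interior → high-quality (pays 40), plain interior → low-quality (pays 16).
  High-quality: elaborate interior gives 40 − 15 = 25; plain interior gives 16 − 5 = 11. No deviation. ✓
  Low-quality: plain interior gives 16 − 8 = 8; elaborate interior gives 40 − 35 = 5. No deviation. ✓
Both hold — the high-quality type sends elaborate interior.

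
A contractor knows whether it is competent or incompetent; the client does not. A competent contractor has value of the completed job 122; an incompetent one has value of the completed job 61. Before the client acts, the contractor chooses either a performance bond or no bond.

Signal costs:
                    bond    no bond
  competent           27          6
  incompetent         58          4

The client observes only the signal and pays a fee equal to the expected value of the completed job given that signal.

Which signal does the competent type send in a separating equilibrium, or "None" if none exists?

Try competent → bond, incompetent → no bond:
  If types separate, bond earns payment 122 and no bond earns 61.
  Competent: bond gives 122 − 27 = 95; no bond gives 61 − 6 = 55. No deviation. ✓
  Incompetent: no bond gives 61 − 4 = 57; bond gives 122 − 58 = 64. Would deviate. ✗
Try competent → no bond, incompetent → bond:
  If types separate, no bond earns payment 122 and bond earns 61.
  Competent: no bond gives 122 − 6 = 116; bond gives 61 − 27 = 34. No deviation. ✓
  Incompetent: bond gives 61 − 58 = 3; no bond gives 122 − 4 = 118. Would deviate. ✗
Neither assignment is incentive-compatible.

None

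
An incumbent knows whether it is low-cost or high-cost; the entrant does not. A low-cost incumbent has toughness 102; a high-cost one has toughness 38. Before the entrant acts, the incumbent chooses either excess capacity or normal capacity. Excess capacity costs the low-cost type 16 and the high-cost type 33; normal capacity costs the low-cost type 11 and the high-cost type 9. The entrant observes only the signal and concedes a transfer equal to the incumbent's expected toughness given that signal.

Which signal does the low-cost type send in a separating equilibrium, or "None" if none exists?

Try low-cost → excess capacity, high-cost → normal capacity:
  If types separate, excess capacity earns payment 102 and normal capacity earns 38.
  Low-cost: excess capacity gives 102 − 16 = 86; normal capacity gives 38 − 11 = 27. No deviation. ✓
  High-cost: normal capacity gives 38 − 9 = 29; excess capacity gives 102 − 33 = 69. Would deviate. ✗
Try low-cost → normal capacity, high-cost → excess capacity:
  If types separate, normal capacity earns payment 102 and excess capacity earns 38.
  Low-cost: normal capacity gives 102 − 11 = 91; excess capacity gives 38 − 16 = 22. No deviation. ✓
  High-cost: excess capacity gives 38 − 33 = 5; normal capacity gives 102 − 9 = 93. Would deviate. ✗
Neither assignment is incentive-compatible.

None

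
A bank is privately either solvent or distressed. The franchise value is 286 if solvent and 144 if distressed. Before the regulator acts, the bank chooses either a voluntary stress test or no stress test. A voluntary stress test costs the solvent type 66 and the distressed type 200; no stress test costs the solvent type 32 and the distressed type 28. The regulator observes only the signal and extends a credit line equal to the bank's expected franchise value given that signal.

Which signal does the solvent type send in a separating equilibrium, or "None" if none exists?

stress test

Try solvent → stress test, distressed → no stress test:
  If types separate, stress test earns payment 286 and no stress test earns 144.
  Solvent: stress test gives 286 − 66 = 220; no stress test gives 144 − 32 = 112. No deviation. ✓
  Distressed: no stress test gives 144 − 28 = 116; stress test gives 286 − 200 = 86. No deviation. ✓
Both hold — the solvent type sends stress test.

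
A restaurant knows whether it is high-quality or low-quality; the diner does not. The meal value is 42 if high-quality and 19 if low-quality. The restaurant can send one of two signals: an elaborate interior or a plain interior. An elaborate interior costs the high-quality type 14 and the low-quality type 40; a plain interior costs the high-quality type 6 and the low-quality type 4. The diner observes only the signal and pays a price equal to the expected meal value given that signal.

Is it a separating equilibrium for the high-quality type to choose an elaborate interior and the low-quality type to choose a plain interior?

Yes

If types separate, elaborate interior earns payment 42 and plain interior earns 19.
High-quality: elaborate interior gives 42 − 14 = 28; plain interior gives 19 − 6 = 13. No deviation. ✓
Low-quality: plain interior gives 19 − 4 = 15; elaborate interior gives 42 − 40 = 2. No deviation. ✓
Both incentive constraints hold.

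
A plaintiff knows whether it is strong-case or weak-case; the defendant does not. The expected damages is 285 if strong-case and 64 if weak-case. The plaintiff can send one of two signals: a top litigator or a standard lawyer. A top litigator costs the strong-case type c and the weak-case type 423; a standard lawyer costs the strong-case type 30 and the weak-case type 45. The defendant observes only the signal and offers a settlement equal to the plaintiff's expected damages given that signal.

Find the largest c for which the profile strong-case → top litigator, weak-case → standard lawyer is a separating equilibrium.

Under separation: top litigator → strong-case (pays 285); standard lawyer → weak-case (pays 64).
Weak-case: 64 − 45 = 19 ≥ 285 − 423 = -138. Holds regardless of c. ✓
Strong-case: 285 − c ≥ 64 − 30, so c ≤ 285 − 34 = 251.

251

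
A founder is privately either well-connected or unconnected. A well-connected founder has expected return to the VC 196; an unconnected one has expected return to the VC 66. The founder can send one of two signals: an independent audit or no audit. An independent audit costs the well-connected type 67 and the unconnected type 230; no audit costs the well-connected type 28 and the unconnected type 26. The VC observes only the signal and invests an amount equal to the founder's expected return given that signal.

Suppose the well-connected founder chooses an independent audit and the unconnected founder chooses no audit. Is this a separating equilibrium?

Yes

Under separation the VC infers type exactly: audit → well-connected (pays 196), no audit → unconnected (pays 66).
Well-connected: audit gives 196 − 67 = 129; no audit gives 66 − 28 = 38. No deviation. ✓
Unconnected: no audit gives 66 − 26 = 40; audit gives 196 − 230 = -34. No deviation. ✓
Neither type gains from mimicking the other.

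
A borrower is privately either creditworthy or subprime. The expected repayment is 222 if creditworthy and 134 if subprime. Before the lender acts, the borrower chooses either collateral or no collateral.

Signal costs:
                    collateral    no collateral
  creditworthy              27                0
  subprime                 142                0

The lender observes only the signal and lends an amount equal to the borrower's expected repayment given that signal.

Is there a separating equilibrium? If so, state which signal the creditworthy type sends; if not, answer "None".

collateral

Try creditworthy → collateral, subprime → no collateral:
  If types separate, collateral earns payment 222 and no collateral earns 134.
  Creditworthy: collateral gives 222 − 27 = 195; no collateral gives 134 − 0 = 134. No deviation. ✓
  Subprime: no collateral gives 134 − 0 = 134; collateral gives 222 − 142 = 80. No deviation. ✓
Both hold — the creditworthy type sends collateral.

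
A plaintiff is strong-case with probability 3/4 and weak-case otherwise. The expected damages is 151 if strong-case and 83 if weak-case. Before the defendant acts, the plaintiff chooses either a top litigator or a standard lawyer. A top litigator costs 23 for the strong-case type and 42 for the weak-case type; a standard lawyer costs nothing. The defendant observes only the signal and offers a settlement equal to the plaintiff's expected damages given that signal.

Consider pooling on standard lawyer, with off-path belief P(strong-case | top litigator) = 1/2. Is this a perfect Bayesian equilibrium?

Yes

At the pooled signal (standard lawyer) the defendant holds the prior 3/4 and pays 3/4·151 + 1/4·83 = 134. Off-path (top litigator) belief 1/2 gives 1/2·151 + 1/2·83 = 117.
Strong-case: standard lawyer gives 134 − 0 = 134; top litigator gives 117 − 23 = 94. Stays. ✓
Weak-case: standard lawyer gives 134 − 0 = 134; top litigator gives 117 − 42 = 75. Stays. ✓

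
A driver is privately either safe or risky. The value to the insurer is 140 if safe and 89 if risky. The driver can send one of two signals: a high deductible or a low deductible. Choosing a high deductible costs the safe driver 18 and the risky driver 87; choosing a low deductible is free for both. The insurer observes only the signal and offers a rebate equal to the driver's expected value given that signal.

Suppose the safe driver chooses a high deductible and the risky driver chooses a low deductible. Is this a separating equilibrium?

Yes

If types separate, high deductible earns payment 140 and low deductible earns 89.
Safe: high deductible gives 140 − 18 = 122; low deductible gives 89 − 0 = 89. No deviation. ✓
Risky: low deductible gives 89 − 0 = 89; high deductible gives 140 − 87 = 53. No deviation. ✓
Both incentive constraints hold.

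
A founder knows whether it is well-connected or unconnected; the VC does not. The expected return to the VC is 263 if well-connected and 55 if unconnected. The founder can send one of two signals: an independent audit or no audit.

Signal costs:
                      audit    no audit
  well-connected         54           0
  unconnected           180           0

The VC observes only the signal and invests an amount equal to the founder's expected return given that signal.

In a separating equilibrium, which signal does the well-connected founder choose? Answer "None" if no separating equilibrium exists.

None

Try well-connected → audit, unconnected → no audit:
  If types separate, audit earns payment 263 and no audit earns 55.
  Well-connected: audit gives 263 − 54 = 209; no audit gives 55 − 0 = 55. No deviation. ✓
  Unconnected: no audit gives 55 − 0 = 55; audit gives 263 − 180 = 83. Would deviate. ✗
Try well-connected → no audit, unconnected → audit:
  If types separate, no audit earns payment 263 and audit earns 55.
  Well-connected: no audit gives 263 − 0 = 263; audit gives 55 − 54 = 1. No deviation. ✓
  Unconnected: audit gives 55 − 180 = -125; no audit gives 263 − 0 = 263. Would deviate. ✗
Neither assignment is incentive-compatible.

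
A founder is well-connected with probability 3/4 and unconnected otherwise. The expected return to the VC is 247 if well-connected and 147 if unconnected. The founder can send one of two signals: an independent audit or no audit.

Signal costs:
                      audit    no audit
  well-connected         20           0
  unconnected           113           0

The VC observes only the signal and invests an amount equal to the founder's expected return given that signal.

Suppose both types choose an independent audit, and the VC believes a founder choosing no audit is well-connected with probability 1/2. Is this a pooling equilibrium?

At the pooled signal (audit) the VC holds the prior 3/4 and pays 3/4·247 + 1/4·147 = 222. Off-path (no audit) belief 1/2 gives 1/2·247 + 1/2·147 = 197.
Well-connected: audit gives 222 − 20 = 202; no audit gives 197 − 0 = 197. Stays. ✓
Unconnected: audit gives 222 − 113 = 109; no audit gives 197 − 0 = 197. Deviates. ✗

No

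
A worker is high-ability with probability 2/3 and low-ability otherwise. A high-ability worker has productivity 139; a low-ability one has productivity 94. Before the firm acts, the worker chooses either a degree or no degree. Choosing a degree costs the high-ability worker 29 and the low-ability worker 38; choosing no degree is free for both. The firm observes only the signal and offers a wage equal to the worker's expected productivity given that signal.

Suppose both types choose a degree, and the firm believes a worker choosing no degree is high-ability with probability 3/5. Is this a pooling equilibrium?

No

On the equilibrium path (degree) the firm holds the prior 2/3 and pays 2/3·139 + 1/3·94 = 124. Off-path (no degree) belief 3/5 gives 3/5·139 + 2/5·94 = 121.
High-ability: degree gives 124 − 29 = 95; no degree gives 121 − 0 = 121. Deviates. ✗
Low-ability: degree gives 124 − 38 = 86; no degree gives 121 − 0 = 121. Deviates. ✗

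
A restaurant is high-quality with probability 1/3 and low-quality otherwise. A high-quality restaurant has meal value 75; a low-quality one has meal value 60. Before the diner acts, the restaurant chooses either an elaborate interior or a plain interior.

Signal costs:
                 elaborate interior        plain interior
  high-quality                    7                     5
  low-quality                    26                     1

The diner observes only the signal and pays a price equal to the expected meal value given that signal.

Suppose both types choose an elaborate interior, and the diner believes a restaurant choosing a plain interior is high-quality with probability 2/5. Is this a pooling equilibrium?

No

At the pooled signal (elaborate interior) the diner holds the prior 1/3 and pays 1/3·75 + 2/3·60 = 65. Off-path (plain interior) belief 2/5 gives 2/5·75 + 3/5·60 = 66.
High-quality: elaborate interior gives 65 − 7 = 58; plain interior gives 66 − 5 = 61. Deviates. ✗
Low-quality: elaborate interior gives 65 − 26 = 39; plain interior gives 66 − 1 = 65. Deviates. ✗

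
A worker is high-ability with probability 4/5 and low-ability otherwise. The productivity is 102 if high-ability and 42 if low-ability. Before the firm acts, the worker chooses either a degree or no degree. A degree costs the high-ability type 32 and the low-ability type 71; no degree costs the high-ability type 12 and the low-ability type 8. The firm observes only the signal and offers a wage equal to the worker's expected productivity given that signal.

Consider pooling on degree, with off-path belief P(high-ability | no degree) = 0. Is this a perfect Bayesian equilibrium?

No

At the pooled signal (degree) the firm holds the prior 4/5 and pays 4/5·102 + 1/5·42 = 90. Off-path (no degree) belief 0 gives 0·102 + 1·42 = 42.
High-ability: degree gives 90 − 32 = 58; no degree gives 42 − 12 = 30. Stays. ✓
Low-ability: degree gives 90 − 71 = 19; no degree gives 42 − 8 = 34. Deviates. ✗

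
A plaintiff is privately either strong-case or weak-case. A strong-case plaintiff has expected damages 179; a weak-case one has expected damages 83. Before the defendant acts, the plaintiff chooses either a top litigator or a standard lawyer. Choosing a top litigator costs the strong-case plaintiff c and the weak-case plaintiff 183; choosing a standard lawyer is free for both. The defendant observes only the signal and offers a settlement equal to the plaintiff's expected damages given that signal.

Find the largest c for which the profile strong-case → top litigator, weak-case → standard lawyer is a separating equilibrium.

96

Under separation: top litigator → strong-case (pays 179); standard lawyer → weak-case (pays 83).
Weak-case: 83 − 0 = 83 ≥ 179 − 183 = -4. Holds regardless of c. ✓
Strong-case: 179 − c ≥ 83 − 0, so c ≤ 179 − 83 = 96.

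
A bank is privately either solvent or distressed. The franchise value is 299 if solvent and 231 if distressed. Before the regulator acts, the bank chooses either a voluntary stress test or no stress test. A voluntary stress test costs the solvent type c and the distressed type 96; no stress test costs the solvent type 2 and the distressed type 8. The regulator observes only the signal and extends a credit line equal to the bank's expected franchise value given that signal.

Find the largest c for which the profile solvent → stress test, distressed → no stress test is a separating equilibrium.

70

Under separation: stress test → solvent (pays 299); no stress test → distressed (pays 231).
Distressed: 231 − 8 = 223 ≥ 299 − 96 = 203. Holds regardless of c. ✓
Solvent: 299 − c ≥ 231 − 2, so c ≤ 299 − 229 = 70.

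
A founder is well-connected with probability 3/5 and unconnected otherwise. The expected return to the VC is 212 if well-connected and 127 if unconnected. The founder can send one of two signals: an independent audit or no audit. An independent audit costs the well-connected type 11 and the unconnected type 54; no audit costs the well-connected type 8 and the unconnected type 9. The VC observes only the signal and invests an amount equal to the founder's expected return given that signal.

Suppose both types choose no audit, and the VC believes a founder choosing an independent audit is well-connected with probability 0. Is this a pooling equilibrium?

On the equilibrium path (no audit) the VC holds the prior 3/5 and pays 3/5·212 + 2/5·127 = 178. Off-path (audit) belief 0 gives 0·212 + 1·127 = 127.
Well-connected: no audit gives 178 − 8 = 170; audit gives 127 − 11 = 116. Stays. ✓
Unconnected: no audit gives 178 − 9 = 169; audit gives 127 − 54 = 73. Stays. ✓
Beliefs are Bayes-consistent on-path and both types best-respond.

Yes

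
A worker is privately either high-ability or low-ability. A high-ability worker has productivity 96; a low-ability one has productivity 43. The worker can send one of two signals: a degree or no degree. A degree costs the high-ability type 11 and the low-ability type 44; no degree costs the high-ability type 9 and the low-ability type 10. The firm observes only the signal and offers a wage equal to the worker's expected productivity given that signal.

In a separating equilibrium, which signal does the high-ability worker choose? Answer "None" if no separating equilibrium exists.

None

Try high-ability → degree, low-ability → no degree:
  If types separate, degree earns payment 96 and no degree earns 43.
  High-ability: degree gives 96 − 11 = 85; no degree gives 43 − 9 = 34. No deviation. ✓
  Low-ability: no degree gives 43 − 10 = 33; degree gives 96 − 44 = 52. Would deviate. ✗
Try high-ability → no degree, low-ability → degree:
  If types separate, no degree earns payment 96 and degree earns 43.
  High-ability: no degree gives 96 − 9 = 87; degree gives 43 − 11 = 32. No deviation. ✓
  Low-ability: degree gives 43 − 44 = -1; no degree gives 96 − 10 = 86. Would deviate. ✗
Neither assignment is incentive-compatible.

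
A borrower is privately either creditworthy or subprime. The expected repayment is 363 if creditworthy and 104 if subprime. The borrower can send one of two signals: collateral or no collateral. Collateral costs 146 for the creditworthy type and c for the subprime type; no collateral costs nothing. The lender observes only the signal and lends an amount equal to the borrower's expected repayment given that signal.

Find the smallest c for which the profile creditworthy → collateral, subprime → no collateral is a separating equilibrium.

Under separation: collateral → creditworthy (pays 363); no collateral → subprime (pays 104).
Creditworthy: 363 − 146 = 217 ≥ 104 − 0 = 104. Holds regardless of c. ✓
Subprime: 104 − 0 ≥ 363 − c, so c ≥ 363 − 104 = 259.

259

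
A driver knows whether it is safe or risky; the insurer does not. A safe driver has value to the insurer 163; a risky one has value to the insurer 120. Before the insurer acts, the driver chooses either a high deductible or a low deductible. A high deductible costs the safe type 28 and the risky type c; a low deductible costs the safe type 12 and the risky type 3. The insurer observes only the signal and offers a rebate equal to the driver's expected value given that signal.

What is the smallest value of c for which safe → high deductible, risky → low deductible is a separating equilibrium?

Under separation: high deductible → safe (pays 163); low deductible → risky (pays 120).
Safe: 163 − 28 = 135 ≥ 120 − 12 = 108. Holds regardless of c. ✓
Risky: 120 − 3 ≥ 163 − c, so c ≥ 163 − 117 = 46.

46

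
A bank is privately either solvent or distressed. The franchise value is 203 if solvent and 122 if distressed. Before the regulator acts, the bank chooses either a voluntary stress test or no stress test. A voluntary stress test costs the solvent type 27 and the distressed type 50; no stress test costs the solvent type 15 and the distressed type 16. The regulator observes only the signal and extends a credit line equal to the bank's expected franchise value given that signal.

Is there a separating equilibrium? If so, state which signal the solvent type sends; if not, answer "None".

Try solvent → stress test, distressed → no stress test:
  Under separation the regulator infers type exactly: stress test → solvent (pays 203), no stress test → distressed (pays 122).
  Solvent: stress test gives 203 − 27 = 176; no stress test gives 122 − 15 = 107. No deviation. ✓
  Distressed: no stress test gives 122 − 16 = 106; stress test gives 203 − 50 = 153. Would deviate. ✗
Try solvent → no stress test, distressed → stress test:
  Under separation the regulator infers type exactly: no stress test → solvent (pays 203), stress test → distressed (pays 122).
  Solvent: no stress test gives 203 − 15 = 188; stress test gives 122 − 27 = 95. No deviation. ✓
  Distressed: stress test gives 122 − 50 = 72; no stress test gives 203 − 16 = 187. Would deviate. ✗
Neither assignment is incentive-compatible.

None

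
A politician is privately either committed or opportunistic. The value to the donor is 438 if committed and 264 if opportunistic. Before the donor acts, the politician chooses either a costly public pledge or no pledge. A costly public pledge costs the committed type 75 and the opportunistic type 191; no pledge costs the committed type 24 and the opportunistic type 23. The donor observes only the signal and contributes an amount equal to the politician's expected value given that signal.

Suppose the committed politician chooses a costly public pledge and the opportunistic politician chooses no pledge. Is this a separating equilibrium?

Under separation the donor infers type exactly: pledge → committed (pays 438), no pledge → opportunistic (pays 264).
Committed: pledge gives 438 − 75 = 363; no pledge gives 264 − 24 = 240. No deviation. ✓
Opportunistic: no pledge gives 264 − 23 = 241; pledge gives 438 − 191 = 247. Would deviate. ✗

No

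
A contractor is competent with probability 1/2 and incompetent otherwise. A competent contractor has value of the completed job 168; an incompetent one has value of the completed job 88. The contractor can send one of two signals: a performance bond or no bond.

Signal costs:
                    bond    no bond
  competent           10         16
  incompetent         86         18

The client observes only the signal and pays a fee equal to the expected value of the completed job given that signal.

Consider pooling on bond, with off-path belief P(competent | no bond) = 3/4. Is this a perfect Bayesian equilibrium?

No

At the pooled signal (bond) the client holds the prior 1/2 and pays 1/2·168 + 1/2·88 = 128. Off-path (no bond) belief 3/4 gives 3/4·168 + 1/4·88 = 148.
Competent: bond gives 128 − 10 = 118; no bond gives 148 − 16 = 132. Deviates. ✗
Incompetent: bond gives 128 − 86 = 42; no bond gives 148 − 18 = 130. Deviates. ✗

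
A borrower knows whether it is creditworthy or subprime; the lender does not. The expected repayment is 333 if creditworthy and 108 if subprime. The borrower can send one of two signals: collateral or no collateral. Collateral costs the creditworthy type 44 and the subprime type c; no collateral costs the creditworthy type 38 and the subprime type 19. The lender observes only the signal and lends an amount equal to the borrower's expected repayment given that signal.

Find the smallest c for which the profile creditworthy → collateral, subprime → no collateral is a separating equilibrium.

Under separation: collateral → creditworthy (pays 333); no collateral → subprime (pays 108).
Creditworthy: 333 − 44 = 289 ≥ 108 − 38 = 70. Holds regardless of c. ✓
Subprime: 108 − 19 ≥ 333 − c, so c ≥ 333 − 89 = 244.

244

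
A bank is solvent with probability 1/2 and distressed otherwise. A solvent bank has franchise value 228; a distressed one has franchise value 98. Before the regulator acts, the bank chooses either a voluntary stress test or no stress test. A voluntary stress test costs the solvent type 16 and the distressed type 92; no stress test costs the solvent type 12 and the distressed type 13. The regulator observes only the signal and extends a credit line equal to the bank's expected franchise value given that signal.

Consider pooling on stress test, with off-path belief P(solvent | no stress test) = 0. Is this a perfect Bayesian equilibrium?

On the equilibrium path (stress test) the regulator holds the prior 1/2 and pays 1/2·228 + 1/2·98 = 163. Off-path (no stress test) belief 0 gives 0·228 + 1·98 = 98.
Solvent: stress test gives 163 − 16 = 147; no stress test gives 98 − 12 = 86. Stays. ✓
Distressed: stress test gives 163 − 92 = 71; no stress test gives 98 − 13 = 85. Deviates. ✗

No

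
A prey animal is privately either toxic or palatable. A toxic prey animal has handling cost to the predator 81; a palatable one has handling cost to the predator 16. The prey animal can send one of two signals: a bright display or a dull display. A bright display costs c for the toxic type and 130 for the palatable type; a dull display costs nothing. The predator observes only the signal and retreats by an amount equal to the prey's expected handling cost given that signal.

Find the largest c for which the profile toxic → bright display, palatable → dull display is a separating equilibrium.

65

Under separation: bright display → toxic (pays 81); dull display → palatable (pays 16).
Palatable: 16 − 0 = 16 ≥ 81 − 130 = -49. Holds regardless of c. ✓
Toxic: 81 − c ≥ 16 − 0, so c ≤ 81 − 16 = 65.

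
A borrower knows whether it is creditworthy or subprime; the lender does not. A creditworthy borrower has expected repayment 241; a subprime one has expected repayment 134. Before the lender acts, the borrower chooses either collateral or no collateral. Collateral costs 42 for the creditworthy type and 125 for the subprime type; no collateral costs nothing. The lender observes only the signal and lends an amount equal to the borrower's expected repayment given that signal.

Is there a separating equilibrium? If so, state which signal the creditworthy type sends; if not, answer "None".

collateral

Try creditworthy → collateral, subprime → no collateral:
  Under separation the lender infers type exactly: collateral → creditworthy (pays 241), no collateral → subprime (pays 134).
  Creditworthy: collateral gives 241 − 42 = 199; no collateral gives 134 − 0 = 134. No deviation. ✓
  Subprime: no collateral gives 134 − 0 = 134; collateral gives 241 − 125 = 116. No deviation. ✓
Both hold — the creditworthy type sends collateral.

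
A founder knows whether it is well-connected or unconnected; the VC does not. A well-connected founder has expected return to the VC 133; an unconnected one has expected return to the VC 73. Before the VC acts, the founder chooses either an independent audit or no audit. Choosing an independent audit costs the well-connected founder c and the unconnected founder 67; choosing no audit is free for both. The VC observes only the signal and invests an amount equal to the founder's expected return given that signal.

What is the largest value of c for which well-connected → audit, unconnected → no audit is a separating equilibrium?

60

Under separation: audit → well-connected (pays 133); no audit → unconnected (pays 73).
Unconnected: 73 − 0 = 73 ≥ 133 − 67 = 66. Holds regardless of c. ✓
Well-connected: 133 − c ≥ 73 − 0, so c ≤ 133 − 73 = 60.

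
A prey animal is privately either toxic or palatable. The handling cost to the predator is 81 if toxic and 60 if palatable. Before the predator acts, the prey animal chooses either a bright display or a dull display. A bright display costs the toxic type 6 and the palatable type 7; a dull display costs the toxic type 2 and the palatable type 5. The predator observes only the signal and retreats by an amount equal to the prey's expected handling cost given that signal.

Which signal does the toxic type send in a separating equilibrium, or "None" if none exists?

None

Try toxic → bright display, palatable → dull display:
  If types separate, bright display earns payment 81 and dull display earns 60.
  Toxic: bright display gives 81 − 6 = 75; dull display gives 60 − 2 = 58. No deviation. ✓
  Palatable: dull display gives 60 − 5 = 55; bright display gives 81 − 7 = 74. Would deviate. ✗
Try toxic → dull display, palatable → bright display:
  If types separate, dull display earns payment 81 and bright display earns 60.
  Toxic: dull display gives 81 − 2 = 79; bright display gives 60 − 6 = 54. No deviation. ✓
  Palatable: bright display gives 60 − 7 = 53; dull display gives 81 − 5 = 76. Would deviate. ✗
Neither assignment is incentive-compatible.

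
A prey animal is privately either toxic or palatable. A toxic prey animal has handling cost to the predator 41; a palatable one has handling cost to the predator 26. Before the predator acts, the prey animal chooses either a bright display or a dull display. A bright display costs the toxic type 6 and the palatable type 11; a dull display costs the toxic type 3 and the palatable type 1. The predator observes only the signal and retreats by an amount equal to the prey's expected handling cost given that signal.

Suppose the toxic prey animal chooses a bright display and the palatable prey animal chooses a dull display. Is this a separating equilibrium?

No

Under separation the predator infers type exactly: bright display → toxic (pays 41), dull display → palatable (pays 26).
Toxic: bright display gives 41 − 6 = 35; dull display gives 26 − 3 = 23. No deviation. ✓
Palatable: dull display gives 26 − 1 = 25; bright display gives 41 − 11 = 30. Would deviate. ✗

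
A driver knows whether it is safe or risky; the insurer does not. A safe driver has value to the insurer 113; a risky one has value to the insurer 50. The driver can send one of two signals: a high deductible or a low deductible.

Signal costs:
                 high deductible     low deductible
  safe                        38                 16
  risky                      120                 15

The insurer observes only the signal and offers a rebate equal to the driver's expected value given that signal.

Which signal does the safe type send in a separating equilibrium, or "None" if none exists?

Try safe → high deductible, risky → low deductible:
  Under separation the insurer infers type exactly: high deductible → safe (pays 113), low deductible → risky (pays 50).
  Safe: high deductible gives 113 − 38 = 75; low deductible gives 50 − 16 = 34. No deviation. ✓
  Risky: low deductible gives 50 − 15 = 35; high deductible gives 113 − 120 = -7. No deviation. ✓
Both hold — the safe type sends high deductible.

high deductible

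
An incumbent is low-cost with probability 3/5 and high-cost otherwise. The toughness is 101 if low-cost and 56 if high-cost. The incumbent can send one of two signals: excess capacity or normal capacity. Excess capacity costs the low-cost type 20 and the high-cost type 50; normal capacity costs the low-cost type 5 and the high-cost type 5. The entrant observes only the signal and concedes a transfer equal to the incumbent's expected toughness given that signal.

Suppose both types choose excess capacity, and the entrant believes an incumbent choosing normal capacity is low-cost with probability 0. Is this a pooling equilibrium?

No

At the pooled signal (excess capacity) the entrant holds the prior 3/5 and pays 3/5·101 + 2/5·56 = 83. Off-path (normal capacity) belief 0 gives 0·101 + 1·56 = 56.
Low-cost: excess capacity gives 83 − 20 = 63; normal capacity gives 56 − 5 = 51. Stays. ✓
High-cost: excess capacity gives 83 − 50 = 33; normal capacity gives 56 − 5 = 51. Deviates. ✗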